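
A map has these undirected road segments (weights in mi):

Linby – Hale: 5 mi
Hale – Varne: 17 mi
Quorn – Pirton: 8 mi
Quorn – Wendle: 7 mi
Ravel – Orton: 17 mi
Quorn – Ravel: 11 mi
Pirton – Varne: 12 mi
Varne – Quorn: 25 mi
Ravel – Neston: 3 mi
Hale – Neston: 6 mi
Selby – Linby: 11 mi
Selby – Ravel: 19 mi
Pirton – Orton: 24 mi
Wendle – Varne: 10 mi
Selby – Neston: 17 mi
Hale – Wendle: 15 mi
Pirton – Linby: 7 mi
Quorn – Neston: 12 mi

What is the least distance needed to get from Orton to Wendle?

Settle nodes by increasing distance from Orton:
Orton: 0
Ravel: 17  (via Orton)
Neston: 20  (via Ravel)
Pirton: 24  (via Orton)
Hale: 26  (via Neston)
Quorn: 28  (via Ravel)
Linby: 31  (via Pirton)
Wendle: 35  (via Quorn)
Shortest route: Orton–Ravel–Quorn–Wendle = 35 mi.

35 mi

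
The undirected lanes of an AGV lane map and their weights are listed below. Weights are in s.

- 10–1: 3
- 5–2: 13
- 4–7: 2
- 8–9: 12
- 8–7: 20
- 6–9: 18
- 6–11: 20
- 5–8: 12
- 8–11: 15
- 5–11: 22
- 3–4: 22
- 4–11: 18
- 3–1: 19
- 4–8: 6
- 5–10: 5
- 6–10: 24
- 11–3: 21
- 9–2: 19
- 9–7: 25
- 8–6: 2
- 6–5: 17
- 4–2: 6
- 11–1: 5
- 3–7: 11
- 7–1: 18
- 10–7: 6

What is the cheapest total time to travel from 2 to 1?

Shortest distances from 2:
2: 0
4: 6  (via 2)
7: 8  (via 4)
8: 12  (via 4)
5: 13  (via 2)
6: 14  (via 8)
10: 14  (via 7)
1: 17  (via 10)
Shortest route: 2 → 4 → 7 → 10 → 1 = 17 s.

17 s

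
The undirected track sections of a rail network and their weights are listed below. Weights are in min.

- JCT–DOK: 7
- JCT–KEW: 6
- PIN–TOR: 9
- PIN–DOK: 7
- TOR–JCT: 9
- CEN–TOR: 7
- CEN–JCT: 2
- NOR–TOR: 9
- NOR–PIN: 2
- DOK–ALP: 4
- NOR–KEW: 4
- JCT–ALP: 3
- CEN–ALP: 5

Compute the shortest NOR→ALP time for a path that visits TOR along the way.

21 min

Shortest NOR→TOR: NOR–TOR = 9
Shortest TOR→ALP: TOR–CEN–ALP = 12
Total via TOR: 9 + 12 = 21 min.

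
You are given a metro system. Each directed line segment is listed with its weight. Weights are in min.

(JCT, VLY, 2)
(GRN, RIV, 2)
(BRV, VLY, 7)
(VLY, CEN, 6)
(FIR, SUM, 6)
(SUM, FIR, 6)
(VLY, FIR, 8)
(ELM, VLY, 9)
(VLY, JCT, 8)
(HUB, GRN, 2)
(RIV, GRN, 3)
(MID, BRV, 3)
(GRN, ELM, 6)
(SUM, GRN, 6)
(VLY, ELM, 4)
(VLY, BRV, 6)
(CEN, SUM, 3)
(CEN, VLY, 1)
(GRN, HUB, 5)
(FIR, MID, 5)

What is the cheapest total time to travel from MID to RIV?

Shortest distances from MID:
MID: 0
BRV: 3  (via MID)
VLY: 10  (via BRV)
ELM: 14  (via VLY)
CEN: 16  (via VLY)
FIR: 18  (via VLY)
JCT: 18  (via VLY)
SUM: 19  (via CEN)
GRN: 25  (via SUM)
RIV: 27  (via GRN)
Shortest route: MID–BRV–VLY–CEN–SUM–GRN–RIV = 27 min.

27 min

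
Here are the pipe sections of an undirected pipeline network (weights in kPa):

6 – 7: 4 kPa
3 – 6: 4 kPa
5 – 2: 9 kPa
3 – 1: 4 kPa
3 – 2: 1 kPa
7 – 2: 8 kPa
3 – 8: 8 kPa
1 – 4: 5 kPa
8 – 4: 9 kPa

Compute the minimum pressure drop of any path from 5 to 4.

19 kPa

Compare a few routes:
5 - 2 - 3 - 1 - 4: 9+1+4+5 = 19
5 - 2 - 7 - 6 - 3 - 8 - 4: 9+8+4+4+8+9 = 42
5 - 2 - 3 - 8 - 4: 9+1+8+9 = 27
5 - 2 - 7 - 6 - 3 - 1 - 4: 9+8+4+4+4+5 = 34
The minimum is 19 kPa via 5 - 2 - 3 - 1 - 4.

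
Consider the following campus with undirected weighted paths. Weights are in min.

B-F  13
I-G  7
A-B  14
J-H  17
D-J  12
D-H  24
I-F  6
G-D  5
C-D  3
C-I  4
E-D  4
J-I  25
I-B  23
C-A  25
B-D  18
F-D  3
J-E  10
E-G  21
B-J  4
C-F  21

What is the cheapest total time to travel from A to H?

Enumerating some paths:
A - B - J - H: 14+4+17 = 35
A - C - D - H: 25+3+24 = 52
A - B - J - D - H: 14+4+12+24 = 54
Cheapest is A - B - J - H at 35 min.

35 min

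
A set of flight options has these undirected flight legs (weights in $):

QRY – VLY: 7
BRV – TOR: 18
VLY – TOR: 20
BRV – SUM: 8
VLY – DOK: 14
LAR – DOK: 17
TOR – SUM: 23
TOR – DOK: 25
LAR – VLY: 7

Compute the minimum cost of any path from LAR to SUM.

Running Dijkstra from LAR:
LAR: 0
VLY: 7  (via LAR)
QRY: 14  (via VLY)
DOK: 17  (via LAR)
TOR: 27  (via VLY)
BRV: 45  (via TOR)
SUM: 50  (via TOR)
Shortest route: LAR → VLY → TOR → SUM = $50.

$50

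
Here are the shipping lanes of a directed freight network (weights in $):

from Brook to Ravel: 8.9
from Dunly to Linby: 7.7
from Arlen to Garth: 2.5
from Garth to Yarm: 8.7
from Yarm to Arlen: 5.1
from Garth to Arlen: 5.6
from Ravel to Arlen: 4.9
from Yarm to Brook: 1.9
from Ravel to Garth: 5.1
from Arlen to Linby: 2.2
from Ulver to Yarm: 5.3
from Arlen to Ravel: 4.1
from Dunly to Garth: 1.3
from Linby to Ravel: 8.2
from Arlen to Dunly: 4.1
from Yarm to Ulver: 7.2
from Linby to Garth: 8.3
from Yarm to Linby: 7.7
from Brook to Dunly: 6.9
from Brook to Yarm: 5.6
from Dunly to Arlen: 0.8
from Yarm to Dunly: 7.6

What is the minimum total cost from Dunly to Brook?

$11.9

Running Dijkstra from Dunly:
Dunly: 0
Arlen: 0.8  (via Dunly)
Garth: 1.3  (via Dunly)
Linby: 3  (via Arlen)
Ravel: 4.9  (via Arlen)
Yarm: 10  (via Garth)
Brook: 11.9  (via Yarm)
Shortest route: Dunly → Garth → Yarm → Brook = $11.9.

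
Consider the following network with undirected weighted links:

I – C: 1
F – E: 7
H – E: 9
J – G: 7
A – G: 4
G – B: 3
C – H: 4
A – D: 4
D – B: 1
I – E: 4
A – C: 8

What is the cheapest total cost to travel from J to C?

19

Shortest distances from J:
J: 0
G: 7  (via J)
B: 10  (via G)
A: 11  (via G)
D: 11  (via B)
C: 19  (via A)
Shortest route: J → G → A → C = 19.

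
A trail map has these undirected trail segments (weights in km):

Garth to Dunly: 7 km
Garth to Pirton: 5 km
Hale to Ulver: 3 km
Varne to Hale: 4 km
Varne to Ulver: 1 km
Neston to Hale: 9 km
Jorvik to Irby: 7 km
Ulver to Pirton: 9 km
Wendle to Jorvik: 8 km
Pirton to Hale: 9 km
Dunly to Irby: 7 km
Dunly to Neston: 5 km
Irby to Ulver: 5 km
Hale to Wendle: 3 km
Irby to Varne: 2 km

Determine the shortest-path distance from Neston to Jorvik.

Compare a few routes:
Neston → Dunly → Irby → Jorvik: 5+7+7 = 19
Neston → Hale → Wendle → Jorvik: 9+3+8 = 20
The minimum is 19 km via Neston → Dunly → Irby → Jorvik.

19 km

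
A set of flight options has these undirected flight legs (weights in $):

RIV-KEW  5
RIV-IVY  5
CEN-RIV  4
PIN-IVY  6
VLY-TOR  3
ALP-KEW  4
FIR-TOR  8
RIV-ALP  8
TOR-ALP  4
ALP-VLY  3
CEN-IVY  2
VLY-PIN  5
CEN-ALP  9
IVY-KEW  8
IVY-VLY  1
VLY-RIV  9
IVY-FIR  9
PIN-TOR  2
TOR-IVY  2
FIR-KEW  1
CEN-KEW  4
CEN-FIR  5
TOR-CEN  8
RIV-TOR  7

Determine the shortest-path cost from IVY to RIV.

$5

Shortest distances from IVY:
IVY: 0
VLY: 1  (via IVY)
CEN: 2  (via IVY)
TOR: 2  (via IVY)
PIN: 4  (via TOR)
ALP: 4  (via VLY)
RIV: 5  (via IVY)
Shortest route: IVY–RIV = $5.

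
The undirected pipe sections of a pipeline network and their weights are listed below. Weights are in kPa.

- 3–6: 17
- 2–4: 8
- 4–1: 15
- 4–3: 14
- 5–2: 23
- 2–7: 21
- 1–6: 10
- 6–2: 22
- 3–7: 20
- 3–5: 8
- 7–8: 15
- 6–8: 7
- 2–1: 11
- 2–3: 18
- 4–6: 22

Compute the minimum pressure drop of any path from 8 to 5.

Enumerating some paths:
8 → 7 → 3 → 5: 15+20+8 = 43
8 → 6 → 3 → 5: 7+17+8 = 32
8 → 6 → 1 → 2 → 5: 7+10+11+23 = 51
8 → 6 → 4 → 3 → 5: 7+22+14+8 = 51
The minimum is 32 kPa via 8 → 6 → 3 → 5.

32 kPa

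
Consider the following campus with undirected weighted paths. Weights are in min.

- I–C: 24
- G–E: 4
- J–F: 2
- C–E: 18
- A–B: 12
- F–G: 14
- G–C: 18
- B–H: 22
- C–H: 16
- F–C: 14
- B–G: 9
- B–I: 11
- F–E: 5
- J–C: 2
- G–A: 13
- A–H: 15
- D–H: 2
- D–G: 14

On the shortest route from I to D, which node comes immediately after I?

Candidate routes:
I - B - G - D: 11+9+14 = 34
I - B - H - D: 11+22+2 = 35
Cheapest is I - B - G - D at 34 min.
So from I the first move is to B.

B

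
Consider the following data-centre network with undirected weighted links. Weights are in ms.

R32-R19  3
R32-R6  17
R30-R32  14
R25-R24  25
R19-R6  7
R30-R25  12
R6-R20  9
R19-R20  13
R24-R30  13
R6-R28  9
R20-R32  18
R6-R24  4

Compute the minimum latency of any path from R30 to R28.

26 ms

Shortest distances from R30:
R30: 0
R25: 12  (via R30)
R24: 13  (via R30)
R32: 14  (via R30)
R19: 17  (via R32)
R6: 17  (via R24)
R20: 26  (via R6)
R28: 26  (via R6)
Shortest route: R30–R24–R6–R28 = 26 ms.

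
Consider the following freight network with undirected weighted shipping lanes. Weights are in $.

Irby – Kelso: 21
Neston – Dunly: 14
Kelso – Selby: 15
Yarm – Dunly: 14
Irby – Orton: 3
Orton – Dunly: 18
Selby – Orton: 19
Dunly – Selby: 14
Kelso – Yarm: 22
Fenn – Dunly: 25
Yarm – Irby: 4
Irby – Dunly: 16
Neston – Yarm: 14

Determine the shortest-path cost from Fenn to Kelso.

Settle nodes by increasing distance from Fenn:
Fenn: 0
Dunly: 25  (via Fenn)
Neston: 39  (via Dunly)
Selby: 39  (via Dunly)
Yarm: 39  (via Dunly)
Irby: 41  (via Dunly)
Orton: 43  (via Dunly)
Kelso: 54  (via Selby)
Shortest route: Fenn → Dunly → Selby → Kelso = $54.

$54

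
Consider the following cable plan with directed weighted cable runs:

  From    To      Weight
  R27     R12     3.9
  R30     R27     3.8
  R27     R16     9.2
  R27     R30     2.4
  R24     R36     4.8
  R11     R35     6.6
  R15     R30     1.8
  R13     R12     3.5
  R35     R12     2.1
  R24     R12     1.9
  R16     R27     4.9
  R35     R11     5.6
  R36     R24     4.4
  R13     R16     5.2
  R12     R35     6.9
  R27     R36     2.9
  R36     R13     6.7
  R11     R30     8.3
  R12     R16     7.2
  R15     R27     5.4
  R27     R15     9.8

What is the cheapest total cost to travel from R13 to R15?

Candidate routes:
R13 - R12 - R16 - R27 - R15: 3.5+7.2+4.9+9.8 = 25.4
R13 - R16 - R27 - R15: 5.2+4.9+9.8 = 19.9
Cheapest is R13 - R16 - R27 - R15 at 19.9.

19.9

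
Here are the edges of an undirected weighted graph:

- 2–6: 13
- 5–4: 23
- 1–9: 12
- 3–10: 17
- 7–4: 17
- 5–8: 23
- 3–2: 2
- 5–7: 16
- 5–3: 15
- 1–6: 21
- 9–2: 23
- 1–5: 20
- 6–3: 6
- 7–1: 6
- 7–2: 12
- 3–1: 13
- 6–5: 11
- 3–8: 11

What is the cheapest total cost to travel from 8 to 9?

Running Dijkstra from 8:
8: 0
3: 11  (via 8)
2: 13  (via 3)
6: 17  (via 3)
5: 23  (via 8)
1: 24  (via 3)
7: 25  (via 2)
10: 28  (via 3)
9: 36  (via 2)
Shortest route: 8 → 3 → 2 → 9 = 36.

36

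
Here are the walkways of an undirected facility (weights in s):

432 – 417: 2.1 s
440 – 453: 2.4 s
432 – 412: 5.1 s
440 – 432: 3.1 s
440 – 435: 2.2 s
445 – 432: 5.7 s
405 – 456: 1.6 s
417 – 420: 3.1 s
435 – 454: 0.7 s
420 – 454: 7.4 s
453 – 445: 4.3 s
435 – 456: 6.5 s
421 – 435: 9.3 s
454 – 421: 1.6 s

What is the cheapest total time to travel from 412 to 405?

Settle nodes by increasing distance from 412:
412: 0
432: 5.1  (via 412)
417: 7.2  (via 432)
440: 8.2  (via 432)
420: 10.3  (via 417)
435: 10.4  (via 440)
453: 10.6  (via 440)
445: 10.8  (via 432)
454: 11.1  (via 435)
421: 12.7  (via 454)
456: 16.9  (via 435)
405: 18.5  (via 456)
Shortest route: 412 → 432 → 440 → 435 → 456 → 405 = 18.5 s.

18.5 s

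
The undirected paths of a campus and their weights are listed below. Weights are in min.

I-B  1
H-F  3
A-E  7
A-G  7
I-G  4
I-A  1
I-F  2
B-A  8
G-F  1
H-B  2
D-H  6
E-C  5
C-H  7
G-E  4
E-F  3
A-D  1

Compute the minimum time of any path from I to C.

Candidate routes:
I - F - H - C: 2+3+7 = 12
I - B - H - C: 1+2+7 = 10
The minimum is 10 min via I - B - H - C.

10 min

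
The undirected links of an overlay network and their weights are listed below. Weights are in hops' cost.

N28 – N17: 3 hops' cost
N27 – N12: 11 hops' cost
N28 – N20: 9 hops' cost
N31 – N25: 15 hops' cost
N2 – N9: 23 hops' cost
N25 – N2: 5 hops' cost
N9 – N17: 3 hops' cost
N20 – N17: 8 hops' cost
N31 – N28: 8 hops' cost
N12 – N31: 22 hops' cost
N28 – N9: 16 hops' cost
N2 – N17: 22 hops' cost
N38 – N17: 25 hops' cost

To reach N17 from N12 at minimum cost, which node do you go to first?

Enumerating some paths:
N12–N31–N28–N20–N17: 22+8+9+8 = 47
N12–N31–N28–N17: 22+8+3 = 33
The minimum is 33 hops' cost via N12–N31–N28–N17.
So from N12 the first move is to N31.

N31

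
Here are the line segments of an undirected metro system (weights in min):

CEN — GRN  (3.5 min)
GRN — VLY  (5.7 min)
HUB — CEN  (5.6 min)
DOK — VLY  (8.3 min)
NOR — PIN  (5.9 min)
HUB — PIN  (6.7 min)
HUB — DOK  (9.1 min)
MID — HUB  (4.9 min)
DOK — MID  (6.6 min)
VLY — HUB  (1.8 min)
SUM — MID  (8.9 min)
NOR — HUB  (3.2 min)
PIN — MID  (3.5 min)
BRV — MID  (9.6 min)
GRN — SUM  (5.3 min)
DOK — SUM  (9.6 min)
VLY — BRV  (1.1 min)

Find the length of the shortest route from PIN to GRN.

14.2 min

Settle nodes by increasing distance from PIN:
PIN: 0
MID: 3.5  (via PIN)
NOR: 5.9  (via PIN)
HUB: 6.7  (via PIN)
VLY: 8.5  (via HUB)
BRV: 9.6  (via VLY)
DOK: 10.1  (via MID)
CEN: 12.3  (via HUB)
SUM: 12.4  (via MID)
GRN: 14.2  (via VLY)
Shortest route: PIN → HUB → VLY → GRN = 14.2 min.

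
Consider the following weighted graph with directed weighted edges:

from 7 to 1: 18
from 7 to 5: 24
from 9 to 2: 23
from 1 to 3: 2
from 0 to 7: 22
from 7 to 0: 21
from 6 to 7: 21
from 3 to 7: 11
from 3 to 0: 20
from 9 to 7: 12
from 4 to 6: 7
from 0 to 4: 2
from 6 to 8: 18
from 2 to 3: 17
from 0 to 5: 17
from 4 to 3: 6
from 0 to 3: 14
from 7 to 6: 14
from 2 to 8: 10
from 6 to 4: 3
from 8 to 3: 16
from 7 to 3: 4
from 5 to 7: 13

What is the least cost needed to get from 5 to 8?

Running Dijkstra from 5:
5: 0
7: 13  (via 5)
3: 17  (via 7)
6: 27  (via 7)
4: 30  (via 6)
1: 31  (via 7)
0: 34  (via 7)
8: 45  (via 6)
Shortest route: 5 → 7 → 6 → 8 = 45.

45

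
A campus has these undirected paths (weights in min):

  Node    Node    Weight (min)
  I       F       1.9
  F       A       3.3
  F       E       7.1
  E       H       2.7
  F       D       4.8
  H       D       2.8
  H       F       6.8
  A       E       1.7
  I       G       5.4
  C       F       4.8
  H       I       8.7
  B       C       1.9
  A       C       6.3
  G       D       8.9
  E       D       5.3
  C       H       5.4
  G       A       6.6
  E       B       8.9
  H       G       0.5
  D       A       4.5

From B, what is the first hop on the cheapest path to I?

C

Candidate routes:
B → C → H → G → I: 1.9+5.4+0.5+5.4 = 13.2
B → C → F → I: 1.9+4.8+1.9 = 8.6
B → C → A → F → I: 1.9+6.3+3.3+1.9 = 13.4
The minimum is 8.6 min via B → C → F → I.
So from B the first move is to C.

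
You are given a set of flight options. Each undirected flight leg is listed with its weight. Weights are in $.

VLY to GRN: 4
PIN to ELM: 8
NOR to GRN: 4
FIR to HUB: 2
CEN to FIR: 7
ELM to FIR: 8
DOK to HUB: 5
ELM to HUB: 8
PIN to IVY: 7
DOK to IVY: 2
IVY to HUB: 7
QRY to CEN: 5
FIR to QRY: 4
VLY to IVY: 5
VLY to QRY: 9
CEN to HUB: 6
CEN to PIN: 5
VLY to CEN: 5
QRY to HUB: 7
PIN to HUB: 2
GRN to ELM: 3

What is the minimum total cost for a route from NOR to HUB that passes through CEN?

Shortest NOR→CEN: NOR → GRN → VLY → CEN = 13
Shortest CEN→HUB: CEN → HUB = 6
Total via CEN: 13 + 6 = $19.

$19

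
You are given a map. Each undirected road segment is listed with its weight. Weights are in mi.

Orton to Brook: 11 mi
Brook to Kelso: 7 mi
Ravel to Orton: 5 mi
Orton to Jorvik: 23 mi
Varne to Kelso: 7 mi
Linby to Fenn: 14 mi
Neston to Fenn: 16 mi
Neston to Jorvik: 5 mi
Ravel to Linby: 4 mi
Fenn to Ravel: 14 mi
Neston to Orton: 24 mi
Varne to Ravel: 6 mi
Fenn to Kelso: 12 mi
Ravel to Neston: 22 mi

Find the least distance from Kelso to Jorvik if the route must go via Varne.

Shortest Kelso→Varne: Kelso → Varne = 7
Shortest Varne→Jorvik: Varne → Ravel → Neston → Jorvik = 33
Total via Varne: 7 + 33 = 40 mi.

40 mi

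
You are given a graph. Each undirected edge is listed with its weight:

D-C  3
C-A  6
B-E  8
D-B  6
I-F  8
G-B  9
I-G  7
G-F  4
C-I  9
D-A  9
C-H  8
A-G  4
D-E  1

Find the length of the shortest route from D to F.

17

Shortest distances from D:
D: 0
E: 1  (via D)
C: 3  (via D)
B: 6  (via D)
A: 9  (via D)
H: 11  (via C)
I: 12  (via C)
G: 13  (via A)
F: 17  (via G)
Shortest route: D → A → G → F = 17.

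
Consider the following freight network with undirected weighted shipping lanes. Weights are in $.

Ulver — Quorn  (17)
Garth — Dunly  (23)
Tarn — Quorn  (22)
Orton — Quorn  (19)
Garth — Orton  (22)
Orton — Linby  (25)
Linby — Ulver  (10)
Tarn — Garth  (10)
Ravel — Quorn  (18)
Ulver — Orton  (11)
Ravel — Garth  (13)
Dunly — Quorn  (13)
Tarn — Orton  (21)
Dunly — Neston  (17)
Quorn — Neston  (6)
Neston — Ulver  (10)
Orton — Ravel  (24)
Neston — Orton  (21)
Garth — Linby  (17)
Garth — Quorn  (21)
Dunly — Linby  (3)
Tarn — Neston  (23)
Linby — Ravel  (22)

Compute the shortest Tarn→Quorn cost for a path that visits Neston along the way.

Shortest Tarn→Neston: Tarn → Neston = 23
Shortest Neston→Quorn: Neston → Quorn = 6
Total via Neston: 23 + 6 = $29.

$29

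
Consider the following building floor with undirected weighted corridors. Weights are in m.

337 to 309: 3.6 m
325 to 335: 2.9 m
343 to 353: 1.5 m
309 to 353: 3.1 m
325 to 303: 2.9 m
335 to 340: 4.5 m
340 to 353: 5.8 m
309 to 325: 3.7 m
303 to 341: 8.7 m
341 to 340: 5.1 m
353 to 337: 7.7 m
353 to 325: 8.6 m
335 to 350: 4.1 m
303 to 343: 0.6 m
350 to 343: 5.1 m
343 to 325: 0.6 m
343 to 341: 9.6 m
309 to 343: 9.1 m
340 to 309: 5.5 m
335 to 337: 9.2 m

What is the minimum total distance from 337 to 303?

8.5 m

Candidate routes:
337 → 309 → 353 → 343 → 303: 3.6+3.1+1.5+0.6 = 8.8
337 → 309 → 325 → 343 → 303: 3.6+3.7+0.6+0.6 = 8.5
337 → 353 → 343 → 303: 7.7+1.5+0.6 = 9.8
Cheapest is 337 → 309 → 325 → 343 → 303 at 8.5 m.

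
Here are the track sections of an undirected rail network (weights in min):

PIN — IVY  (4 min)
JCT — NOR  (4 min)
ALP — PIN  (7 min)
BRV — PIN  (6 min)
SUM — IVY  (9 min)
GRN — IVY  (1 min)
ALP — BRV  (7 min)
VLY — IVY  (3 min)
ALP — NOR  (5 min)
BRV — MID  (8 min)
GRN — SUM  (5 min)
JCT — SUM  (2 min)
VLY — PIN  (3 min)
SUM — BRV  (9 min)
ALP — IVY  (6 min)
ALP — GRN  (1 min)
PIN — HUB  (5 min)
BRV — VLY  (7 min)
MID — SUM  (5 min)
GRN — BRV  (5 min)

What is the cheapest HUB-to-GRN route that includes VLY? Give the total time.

Best HUB to VLY: HUB → PIN → VLY costing 8
Shortest VLY→GRN: VLY → IVY → GRN = 4
Total via VLY: 8 + 4 = 12 min.

12 min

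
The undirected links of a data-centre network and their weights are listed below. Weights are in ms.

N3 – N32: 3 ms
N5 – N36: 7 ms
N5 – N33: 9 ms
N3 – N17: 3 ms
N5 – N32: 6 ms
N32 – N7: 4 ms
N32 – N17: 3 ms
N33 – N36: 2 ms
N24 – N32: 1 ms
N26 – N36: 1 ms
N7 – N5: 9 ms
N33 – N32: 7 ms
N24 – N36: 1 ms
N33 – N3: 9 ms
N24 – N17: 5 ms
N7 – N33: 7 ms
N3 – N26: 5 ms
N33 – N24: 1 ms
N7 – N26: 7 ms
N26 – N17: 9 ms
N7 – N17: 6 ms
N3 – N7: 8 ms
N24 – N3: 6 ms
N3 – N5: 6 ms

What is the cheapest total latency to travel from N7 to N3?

Enumerating some paths:
N7–N3: 8 = 8
N7–N32–N3: 4+3 = 7
Cheapest is N7–N32–N3 at 7 ms.

7 ms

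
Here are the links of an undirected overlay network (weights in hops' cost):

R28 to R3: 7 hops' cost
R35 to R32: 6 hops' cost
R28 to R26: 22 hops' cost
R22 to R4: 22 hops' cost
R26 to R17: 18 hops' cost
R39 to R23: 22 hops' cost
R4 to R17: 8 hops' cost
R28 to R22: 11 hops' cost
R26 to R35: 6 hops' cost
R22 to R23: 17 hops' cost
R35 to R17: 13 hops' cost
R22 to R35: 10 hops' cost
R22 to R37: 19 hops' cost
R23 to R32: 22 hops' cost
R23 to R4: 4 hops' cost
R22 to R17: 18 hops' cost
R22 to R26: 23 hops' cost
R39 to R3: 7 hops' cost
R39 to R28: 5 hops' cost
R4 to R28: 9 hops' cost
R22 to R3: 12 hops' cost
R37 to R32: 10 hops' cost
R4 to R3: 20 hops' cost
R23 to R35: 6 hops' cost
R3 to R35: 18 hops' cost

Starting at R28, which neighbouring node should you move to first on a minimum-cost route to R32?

Candidate routes:
R28–R4–R23–R35–R32: 9+4+6+6 = 25
R28–R22–R35–R32: 11+10+6 = 27
R28–R3–R35–R32: 7+18+6 = 31
R28–R26–R35–R32: 22+6+6 = 34
Cheapest is R28–R4–R23–R35–R32 at 25 hops' cost.
So from R28 the first move is to R4.

R4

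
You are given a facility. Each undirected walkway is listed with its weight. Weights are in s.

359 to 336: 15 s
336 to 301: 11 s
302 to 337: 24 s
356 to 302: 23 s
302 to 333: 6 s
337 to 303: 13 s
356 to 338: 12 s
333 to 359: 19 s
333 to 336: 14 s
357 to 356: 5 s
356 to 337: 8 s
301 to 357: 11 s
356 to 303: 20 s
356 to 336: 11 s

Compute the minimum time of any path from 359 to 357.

31 s

Shortest distances from 359:
359: 0
336: 15  (via 359)
333: 19  (via 359)
302: 25  (via 333)
356: 26  (via 336)
301: 26  (via 336)
357: 31  (via 356)
Shortest route: 359–336–356–357 = 31 s.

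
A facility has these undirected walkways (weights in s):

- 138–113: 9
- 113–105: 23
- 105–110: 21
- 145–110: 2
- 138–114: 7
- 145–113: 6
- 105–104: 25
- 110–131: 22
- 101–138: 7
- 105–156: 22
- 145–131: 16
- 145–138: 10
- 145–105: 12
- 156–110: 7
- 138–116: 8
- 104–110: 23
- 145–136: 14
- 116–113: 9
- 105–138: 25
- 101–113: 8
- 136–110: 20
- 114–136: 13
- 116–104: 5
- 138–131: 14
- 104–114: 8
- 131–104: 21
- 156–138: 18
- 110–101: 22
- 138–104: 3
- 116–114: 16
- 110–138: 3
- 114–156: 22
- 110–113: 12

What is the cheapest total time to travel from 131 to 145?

16 s

Running Dijkstra from 131:
131: 0
138: 14  (via 131)
145: 16  (via 131)
Shortest route: 131–145 = 16 s.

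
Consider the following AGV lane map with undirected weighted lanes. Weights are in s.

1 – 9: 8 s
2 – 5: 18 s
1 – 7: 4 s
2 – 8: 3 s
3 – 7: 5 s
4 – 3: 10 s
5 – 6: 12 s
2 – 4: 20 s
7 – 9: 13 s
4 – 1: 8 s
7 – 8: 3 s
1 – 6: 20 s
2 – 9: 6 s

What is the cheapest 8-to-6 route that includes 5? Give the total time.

Best 8 to 5: 8 → 2 → 5 costing 21
Best 5 to 6: 5 → 6 costing 12
Total via 5: 21 + 12 = 33 s.

33 s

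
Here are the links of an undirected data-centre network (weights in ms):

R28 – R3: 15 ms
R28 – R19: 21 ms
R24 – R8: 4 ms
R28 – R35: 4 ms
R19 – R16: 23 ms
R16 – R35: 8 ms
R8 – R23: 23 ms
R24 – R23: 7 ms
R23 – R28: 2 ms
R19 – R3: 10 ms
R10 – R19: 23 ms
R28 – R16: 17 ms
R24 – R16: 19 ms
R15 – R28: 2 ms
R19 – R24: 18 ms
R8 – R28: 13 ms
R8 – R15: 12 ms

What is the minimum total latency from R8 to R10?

Settle nodes by increasing distance from R8:
R8: 0
R24: 4  (via R8)
R23: 11  (via R24)
R15: 12  (via R8)
R28: 13  (via R8)
R35: 17  (via R28)
R19: 22  (via R24)
R16: 23  (via R24)
R3: 28  (via R28)
R10: 45  (via R19)
Shortest route: R8–R24–R19–R10 = 45 ms.

45 ms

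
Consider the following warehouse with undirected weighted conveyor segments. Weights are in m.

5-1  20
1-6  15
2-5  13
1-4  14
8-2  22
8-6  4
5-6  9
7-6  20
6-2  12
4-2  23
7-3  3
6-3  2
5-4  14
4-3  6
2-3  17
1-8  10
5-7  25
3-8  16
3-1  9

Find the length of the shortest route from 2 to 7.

17 m

Running Dijkstra from 2:
2: 0
6: 12  (via 2)
5: 13  (via 2)
3: 14  (via 6)
8: 16  (via 6)
7: 17  (via 3)
Shortest route: 2–6–3–7 = 17 m.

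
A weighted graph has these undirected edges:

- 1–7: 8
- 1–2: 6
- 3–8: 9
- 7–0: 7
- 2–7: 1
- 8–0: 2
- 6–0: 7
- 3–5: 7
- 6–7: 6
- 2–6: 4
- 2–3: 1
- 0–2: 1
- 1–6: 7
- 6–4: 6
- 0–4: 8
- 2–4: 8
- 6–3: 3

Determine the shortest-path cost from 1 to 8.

Running Dijkstra from 1:
1: 0
2: 6  (via 1)
0: 7  (via 2)
3: 7  (via 2)
6: 7  (via 1)
7: 7  (via 2)
8: 9  (via 0)
Shortest route: 1 → 2 → 0 → 8 = 9.

9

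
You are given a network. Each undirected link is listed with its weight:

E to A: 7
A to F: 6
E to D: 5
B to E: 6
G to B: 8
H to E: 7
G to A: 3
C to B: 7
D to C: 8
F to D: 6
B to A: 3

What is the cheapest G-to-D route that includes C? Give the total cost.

21

Best G to C: G–A–B–C costing 13
Best C to D: C–D costing 8
Total via C: 13 + 8 = 21.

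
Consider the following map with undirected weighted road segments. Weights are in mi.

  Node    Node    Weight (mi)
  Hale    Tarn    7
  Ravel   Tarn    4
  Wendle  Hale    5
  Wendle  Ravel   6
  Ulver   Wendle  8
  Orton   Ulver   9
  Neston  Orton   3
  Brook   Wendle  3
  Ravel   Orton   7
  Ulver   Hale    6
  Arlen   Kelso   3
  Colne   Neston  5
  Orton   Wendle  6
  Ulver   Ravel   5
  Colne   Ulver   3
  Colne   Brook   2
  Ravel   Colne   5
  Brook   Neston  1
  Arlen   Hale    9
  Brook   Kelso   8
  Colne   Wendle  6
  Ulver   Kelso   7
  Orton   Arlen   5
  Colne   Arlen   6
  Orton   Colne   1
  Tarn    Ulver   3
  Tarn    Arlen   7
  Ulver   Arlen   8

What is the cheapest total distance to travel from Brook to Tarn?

Shortest distances from Brook:
Brook: 0
Neston: 1  (via Brook)
Colne: 2  (via Brook)
Wendle: 3  (via Brook)
Orton: 3  (via Colne)
Ulver: 5  (via Colne)
Ravel: 7  (via Colne)
Kelso: 8  (via Brook)
Tarn: 8  (via Ulver)
Shortest route: Brook → Colne → Ulver → Tarn = 8 mi.

8 mi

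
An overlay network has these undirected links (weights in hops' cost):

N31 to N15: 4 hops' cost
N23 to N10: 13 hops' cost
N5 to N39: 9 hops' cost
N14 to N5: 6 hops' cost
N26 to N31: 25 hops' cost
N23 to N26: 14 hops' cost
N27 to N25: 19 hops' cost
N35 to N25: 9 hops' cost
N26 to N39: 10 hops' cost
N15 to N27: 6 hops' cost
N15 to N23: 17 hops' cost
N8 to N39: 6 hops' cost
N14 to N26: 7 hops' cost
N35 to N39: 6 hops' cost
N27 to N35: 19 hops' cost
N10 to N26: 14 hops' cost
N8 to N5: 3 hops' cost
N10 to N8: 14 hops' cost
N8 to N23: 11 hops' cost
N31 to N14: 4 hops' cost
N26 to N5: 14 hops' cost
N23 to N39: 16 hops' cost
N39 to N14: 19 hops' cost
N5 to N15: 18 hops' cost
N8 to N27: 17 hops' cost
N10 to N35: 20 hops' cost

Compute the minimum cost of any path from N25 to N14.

Settle nodes by increasing distance from N25:
N25: 0
N35: 9  (via N25)
N39: 15  (via N35)
N27: 19  (via N25)
N8: 21  (via N39)
N5: 24  (via N39)
N15: 25  (via N27)
N26: 25  (via N39)
N31: 29  (via N15)
N10: 29  (via N35)
N14: 30  (via N5)
Shortest route: N25 → N35 → N39 → N5 → N14 = 30 hops' cost.

30 hops' cost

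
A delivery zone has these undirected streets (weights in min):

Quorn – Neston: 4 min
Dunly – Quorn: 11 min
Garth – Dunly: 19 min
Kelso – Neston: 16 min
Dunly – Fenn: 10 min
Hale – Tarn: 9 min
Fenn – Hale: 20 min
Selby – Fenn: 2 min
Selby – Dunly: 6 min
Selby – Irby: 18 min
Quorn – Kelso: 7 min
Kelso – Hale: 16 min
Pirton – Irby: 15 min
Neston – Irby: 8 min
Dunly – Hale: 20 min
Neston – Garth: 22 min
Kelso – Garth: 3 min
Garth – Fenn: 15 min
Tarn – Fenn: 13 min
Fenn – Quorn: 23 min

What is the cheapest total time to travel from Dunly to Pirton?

Enumerating some paths:
Dunly → Quorn → Neston → Irby → Pirton: 11+4+8+15 = 38
Dunly → Fenn → Selby → Irby → Pirton: 10+2+18+15 = 45
Dunly → Selby → Irby → Pirton: 6+18+15 = 39
The minimum is 38 min via Dunly → Quorn → Neston → Irby → Pirton.

38 min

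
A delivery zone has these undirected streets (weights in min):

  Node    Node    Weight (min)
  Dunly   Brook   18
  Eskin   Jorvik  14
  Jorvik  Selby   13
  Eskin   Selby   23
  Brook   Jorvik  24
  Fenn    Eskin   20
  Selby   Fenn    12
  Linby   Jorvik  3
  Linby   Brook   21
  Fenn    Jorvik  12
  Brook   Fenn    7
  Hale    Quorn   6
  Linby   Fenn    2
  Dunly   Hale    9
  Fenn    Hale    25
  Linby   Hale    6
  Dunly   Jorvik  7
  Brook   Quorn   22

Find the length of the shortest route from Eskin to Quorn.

Enumerating some paths:
Eskin–Jorvik–Linby–Hale–Quorn: 14+3+6+6 = 29
Eskin–Fenn–Linby–Hale–Quorn: 20+2+6+6 = 34
Cheapest is Eskin–Jorvik–Linby–Hale–Quorn at 29 min.

29 min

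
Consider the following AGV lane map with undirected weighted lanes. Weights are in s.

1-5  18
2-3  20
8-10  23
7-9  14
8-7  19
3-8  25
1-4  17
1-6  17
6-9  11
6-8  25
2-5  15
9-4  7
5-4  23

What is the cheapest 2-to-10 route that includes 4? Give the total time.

101 s

Shortest 2→4: 2–5–4 = 38
Best 4 to 10: 4–9–7–8–10 costing 63
Total via 4: 38 + 63 = 101 s.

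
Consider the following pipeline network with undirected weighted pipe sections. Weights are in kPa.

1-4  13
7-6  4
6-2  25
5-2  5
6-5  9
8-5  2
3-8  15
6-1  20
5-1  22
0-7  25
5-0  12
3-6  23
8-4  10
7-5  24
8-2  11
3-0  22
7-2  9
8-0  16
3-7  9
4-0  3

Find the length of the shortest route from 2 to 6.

13 kPa

Enumerating some paths:
2 - 8 - 5 - 6: 11+2+9 = 22
2 - 6: 25 = 25
2 - 7 - 6: 9+4 = 13
2 - 5 - 6: 5+9 = 14
Cheapest is 2 - 7 - 6 at 13 kPa.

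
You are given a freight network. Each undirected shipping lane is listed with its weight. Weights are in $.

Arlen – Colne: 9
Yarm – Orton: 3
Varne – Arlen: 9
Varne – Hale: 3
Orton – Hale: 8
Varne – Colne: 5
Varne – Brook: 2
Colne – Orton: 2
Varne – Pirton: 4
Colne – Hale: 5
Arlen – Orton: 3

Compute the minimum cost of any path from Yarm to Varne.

$10

Candidate routes:
Yarm–Orton–Hale–Varne: 3+8+3 = 14
Yarm–Orton–Colne–Hale–Varne: 3+2+5+3 = 13
Yarm–Orton–Colne–Varne: 3+2+5 = 10
The minimum is $10 via Yarm–Orton–Colne–Varne.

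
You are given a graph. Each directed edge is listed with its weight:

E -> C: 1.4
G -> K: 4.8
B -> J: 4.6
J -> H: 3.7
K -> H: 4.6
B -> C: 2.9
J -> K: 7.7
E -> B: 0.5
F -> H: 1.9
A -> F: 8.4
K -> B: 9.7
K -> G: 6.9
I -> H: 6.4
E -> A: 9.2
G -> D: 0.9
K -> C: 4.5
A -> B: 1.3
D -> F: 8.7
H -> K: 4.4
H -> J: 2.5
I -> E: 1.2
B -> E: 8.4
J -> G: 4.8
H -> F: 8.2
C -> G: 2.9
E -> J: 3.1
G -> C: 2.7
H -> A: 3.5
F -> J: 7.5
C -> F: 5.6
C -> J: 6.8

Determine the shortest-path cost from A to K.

Shortest distances from A:
A: 0
B: 1.3  (via A)
C: 4.2  (via B)
J: 5.9  (via B)
G: 7.1  (via C)
D: 8  (via G)
F: 8.4  (via A)
H: 9.6  (via J)
E: 9.7  (via B)
K: 11.9  (via G)
Shortest route: A → B → C → G → K = 11.9.

11.9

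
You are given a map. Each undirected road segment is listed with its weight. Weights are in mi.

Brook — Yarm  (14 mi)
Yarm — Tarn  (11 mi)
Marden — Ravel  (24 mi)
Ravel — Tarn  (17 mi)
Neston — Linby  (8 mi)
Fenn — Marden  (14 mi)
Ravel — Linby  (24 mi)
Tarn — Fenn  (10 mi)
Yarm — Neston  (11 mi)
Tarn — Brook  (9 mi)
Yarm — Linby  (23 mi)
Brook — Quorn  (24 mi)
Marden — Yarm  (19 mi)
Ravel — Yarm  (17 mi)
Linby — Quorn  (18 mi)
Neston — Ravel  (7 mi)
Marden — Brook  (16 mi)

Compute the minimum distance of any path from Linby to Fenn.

40 mi

Compare a few routes:
Linby - Neston - Yarm - Tarn - Fenn: 8+11+11+10 = 40
Linby - Neston - Ravel - Tarn - Fenn: 8+7+17+10 = 42
The minimum is 40 mi via Linby - Neston - Yarm - Tarn - Fenn.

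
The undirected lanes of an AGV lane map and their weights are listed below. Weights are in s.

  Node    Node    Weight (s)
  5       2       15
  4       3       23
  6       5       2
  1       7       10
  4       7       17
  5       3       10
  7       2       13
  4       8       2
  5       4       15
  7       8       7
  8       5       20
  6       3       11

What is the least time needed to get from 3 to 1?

42 s

Candidate routes:
3 → 6 → 5 → 4 → 8 → 7 → 1: 11+2+15+2+7+10 = 47
3 → 5 → 4 → 8 → 7 → 1: 10+15+2+7+10 = 44
3 → 4 → 8 → 7 → 1: 23+2+7+10 = 42
3 → 5 → 8 → 7 → 1: 10+20+7+10 = 47
Cheapest is 3 → 4 → 8 → 7 → 1 at 42 s.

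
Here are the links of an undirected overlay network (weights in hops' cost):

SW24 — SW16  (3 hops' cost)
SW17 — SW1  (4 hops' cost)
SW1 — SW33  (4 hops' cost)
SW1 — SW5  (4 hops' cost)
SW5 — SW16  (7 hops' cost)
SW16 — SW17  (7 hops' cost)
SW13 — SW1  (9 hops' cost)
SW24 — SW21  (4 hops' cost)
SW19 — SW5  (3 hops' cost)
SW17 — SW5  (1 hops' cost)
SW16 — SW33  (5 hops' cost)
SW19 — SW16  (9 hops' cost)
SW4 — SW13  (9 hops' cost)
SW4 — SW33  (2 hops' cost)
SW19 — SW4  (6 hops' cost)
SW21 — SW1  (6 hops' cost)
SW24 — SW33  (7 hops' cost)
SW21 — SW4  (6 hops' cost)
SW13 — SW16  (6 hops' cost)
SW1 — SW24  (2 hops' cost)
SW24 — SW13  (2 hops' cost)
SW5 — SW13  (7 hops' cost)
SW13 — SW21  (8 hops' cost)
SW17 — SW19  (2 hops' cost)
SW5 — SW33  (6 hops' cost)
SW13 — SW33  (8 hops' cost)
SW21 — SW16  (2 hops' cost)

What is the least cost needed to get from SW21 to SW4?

Shortest distances from SW21:
SW21: 0
SW16: 2  (via SW21)
SW24: 4  (via SW21)
SW13: 6  (via SW24)
SW1: 6  (via SW21)
SW4: 6  (via SW21)
Shortest route: SW21–SW4 = 6 hops' cost.

6 hops' cost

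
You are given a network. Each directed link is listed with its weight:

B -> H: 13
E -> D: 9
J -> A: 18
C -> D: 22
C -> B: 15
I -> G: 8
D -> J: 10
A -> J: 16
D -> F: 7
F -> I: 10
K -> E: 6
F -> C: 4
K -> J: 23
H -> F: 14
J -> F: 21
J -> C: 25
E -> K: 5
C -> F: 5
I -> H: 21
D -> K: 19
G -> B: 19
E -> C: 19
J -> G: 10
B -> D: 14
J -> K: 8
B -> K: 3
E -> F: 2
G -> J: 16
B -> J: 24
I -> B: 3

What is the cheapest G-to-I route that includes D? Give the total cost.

50

Best G to D: G–B–D costing 33
Best D to I: D–F–I costing 17
Total via D: 33 + 17 = 50.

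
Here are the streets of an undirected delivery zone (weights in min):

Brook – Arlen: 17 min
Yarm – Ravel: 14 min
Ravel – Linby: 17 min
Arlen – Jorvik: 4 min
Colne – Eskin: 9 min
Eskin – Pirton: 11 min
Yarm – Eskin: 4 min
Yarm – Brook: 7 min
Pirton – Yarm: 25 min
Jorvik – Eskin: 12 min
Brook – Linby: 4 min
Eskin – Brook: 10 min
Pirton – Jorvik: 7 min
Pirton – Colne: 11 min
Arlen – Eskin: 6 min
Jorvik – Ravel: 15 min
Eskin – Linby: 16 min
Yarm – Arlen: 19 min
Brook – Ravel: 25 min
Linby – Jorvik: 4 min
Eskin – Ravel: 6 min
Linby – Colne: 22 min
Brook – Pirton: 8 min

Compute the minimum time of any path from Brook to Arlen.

12 min

Running Dijkstra from Brook:
Brook: 0
Linby: 4  (via Brook)
Yarm: 7  (via Brook)
Jorvik: 8  (via Linby)
Pirton: 8  (via Brook)
Eskin: 10  (via Brook)
Arlen: 12  (via Jorvik)
Shortest route: Brook–Linby–Jorvik–Arlen = 12 min.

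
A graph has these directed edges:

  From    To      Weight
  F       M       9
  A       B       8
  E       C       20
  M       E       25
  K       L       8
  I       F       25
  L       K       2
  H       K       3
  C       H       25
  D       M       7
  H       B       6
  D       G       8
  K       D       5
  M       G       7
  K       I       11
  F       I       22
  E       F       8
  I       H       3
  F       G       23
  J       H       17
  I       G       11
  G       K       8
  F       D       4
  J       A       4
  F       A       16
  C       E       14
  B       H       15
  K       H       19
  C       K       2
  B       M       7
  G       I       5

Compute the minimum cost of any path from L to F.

Running Dijkstra from L:
L: 0
K: 2  (via L)
D: 7  (via K)
I: 13  (via K)
M: 14  (via D)
G: 15  (via D)
H: 16  (via I)
B: 22  (via H)
F: 38  (via I)
Shortest route: L → K → I → F = 38.

38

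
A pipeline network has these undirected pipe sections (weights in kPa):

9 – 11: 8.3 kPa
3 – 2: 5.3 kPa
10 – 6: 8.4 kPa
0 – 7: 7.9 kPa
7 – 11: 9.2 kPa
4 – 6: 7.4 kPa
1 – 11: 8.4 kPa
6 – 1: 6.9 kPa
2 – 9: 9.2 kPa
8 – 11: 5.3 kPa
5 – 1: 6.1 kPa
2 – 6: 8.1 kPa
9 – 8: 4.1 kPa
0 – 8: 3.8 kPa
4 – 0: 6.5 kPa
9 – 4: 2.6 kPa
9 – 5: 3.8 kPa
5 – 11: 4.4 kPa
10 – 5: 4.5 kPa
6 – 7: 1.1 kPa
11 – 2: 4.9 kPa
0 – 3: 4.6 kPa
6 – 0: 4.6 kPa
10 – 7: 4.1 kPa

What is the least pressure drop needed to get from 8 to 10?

12.4 kPa

Compare a few routes:
8 → 9 → 5 → 10: 4.1+3.8+4.5 = 12.4
8 → 0 → 6 → 7 → 10: 3.8+4.6+1.1+4.1 = 13.6
The minimum is 12.4 kPa via 8 → 9 → 5 → 10.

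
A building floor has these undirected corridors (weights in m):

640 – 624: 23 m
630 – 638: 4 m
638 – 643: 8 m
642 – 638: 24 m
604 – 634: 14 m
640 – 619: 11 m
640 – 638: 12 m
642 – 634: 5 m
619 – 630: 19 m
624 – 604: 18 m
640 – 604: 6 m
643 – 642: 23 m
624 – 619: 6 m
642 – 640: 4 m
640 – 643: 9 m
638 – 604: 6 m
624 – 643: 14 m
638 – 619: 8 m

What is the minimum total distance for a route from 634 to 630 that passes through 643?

Best 634 to 643: 634–642–640–643 costing 18
Shortest 643→630: 643–638–630 = 12
Total via 643: 18 + 12 = 30 m.

30 m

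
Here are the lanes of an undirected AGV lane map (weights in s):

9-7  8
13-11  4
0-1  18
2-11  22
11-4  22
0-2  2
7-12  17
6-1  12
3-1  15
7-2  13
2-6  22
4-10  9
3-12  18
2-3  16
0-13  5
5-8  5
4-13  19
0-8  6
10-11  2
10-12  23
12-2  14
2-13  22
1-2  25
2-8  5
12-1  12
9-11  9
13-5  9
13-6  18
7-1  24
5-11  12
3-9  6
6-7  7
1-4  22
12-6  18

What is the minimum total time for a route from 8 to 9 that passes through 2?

Best 8 to 2: 8 → 2 costing 5
Best 2 to 9: 2 → 0 → 13 → 11 → 9 costing 20
Total via 2: 5 + 20 = 25 s.

25 s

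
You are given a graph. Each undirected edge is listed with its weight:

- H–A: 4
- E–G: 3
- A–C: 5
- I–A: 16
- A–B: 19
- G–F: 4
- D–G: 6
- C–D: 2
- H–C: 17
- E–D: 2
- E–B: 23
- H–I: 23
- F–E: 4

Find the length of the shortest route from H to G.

Compare a few routes:
H → A → C → D → E → G: 4+5+2+2+3 = 16
H → A → C → D → G: 4+5+2+6 = 17
Cheapest is H → A → C → D → E → G at 16.

16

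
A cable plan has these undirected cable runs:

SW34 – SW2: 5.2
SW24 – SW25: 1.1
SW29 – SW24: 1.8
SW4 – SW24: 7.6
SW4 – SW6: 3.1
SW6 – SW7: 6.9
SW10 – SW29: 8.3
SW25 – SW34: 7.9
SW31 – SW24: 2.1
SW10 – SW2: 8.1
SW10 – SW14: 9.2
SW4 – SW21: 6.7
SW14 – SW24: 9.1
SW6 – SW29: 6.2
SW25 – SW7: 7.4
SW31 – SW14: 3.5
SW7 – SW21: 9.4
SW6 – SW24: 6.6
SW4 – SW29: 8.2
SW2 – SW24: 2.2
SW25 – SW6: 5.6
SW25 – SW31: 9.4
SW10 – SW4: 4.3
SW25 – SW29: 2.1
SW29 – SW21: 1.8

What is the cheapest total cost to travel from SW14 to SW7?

14.1

Enumerating some paths:
SW14 → SW31 → SW24 → SW25 → SW7: 3.5+2.1+1.1+7.4 = 14.1
SW14 → SW31 → SW24 → SW29 → SW25 → SW7: 3.5+2.1+1.8+2.1+7.4 = 16.9
Cheapest is SW14 → SW31 → SW24 → SW25 → SW7 at 14.1.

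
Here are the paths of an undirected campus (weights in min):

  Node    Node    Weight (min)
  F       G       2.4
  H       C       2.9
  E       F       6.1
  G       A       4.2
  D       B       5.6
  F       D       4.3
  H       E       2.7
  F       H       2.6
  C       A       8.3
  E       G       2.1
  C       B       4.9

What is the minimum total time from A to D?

Enumerating some paths:
A → G → E → H → F → D: 4.2+2.1+2.7+2.6+4.3 = 15.9
A → G → F → D: 4.2+2.4+4.3 = 10.9
Cheapest is A → G → F → D at 10.9 min.

10.9 min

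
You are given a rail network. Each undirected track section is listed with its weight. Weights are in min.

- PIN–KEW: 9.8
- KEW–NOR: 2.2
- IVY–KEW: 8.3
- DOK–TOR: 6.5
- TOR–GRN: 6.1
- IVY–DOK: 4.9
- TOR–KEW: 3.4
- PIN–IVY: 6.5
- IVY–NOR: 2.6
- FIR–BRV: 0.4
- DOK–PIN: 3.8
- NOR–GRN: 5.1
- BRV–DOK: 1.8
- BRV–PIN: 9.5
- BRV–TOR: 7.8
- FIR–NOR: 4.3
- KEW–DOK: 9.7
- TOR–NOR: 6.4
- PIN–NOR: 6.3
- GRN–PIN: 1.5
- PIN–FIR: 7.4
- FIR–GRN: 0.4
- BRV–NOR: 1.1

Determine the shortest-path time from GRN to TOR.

Candidate routes:
GRN–FIR–BRV–NOR–TOR: 0.4+0.4+1.1+6.4 = 8.3
GRN–FIR–BRV–NOR–KEW–TOR: 0.4+0.4+1.1+2.2+3.4 = 7.5
GRN–TOR: 6.1 = 6.1
The minimum is 6.1 min via GRN–TOR.

6.1 min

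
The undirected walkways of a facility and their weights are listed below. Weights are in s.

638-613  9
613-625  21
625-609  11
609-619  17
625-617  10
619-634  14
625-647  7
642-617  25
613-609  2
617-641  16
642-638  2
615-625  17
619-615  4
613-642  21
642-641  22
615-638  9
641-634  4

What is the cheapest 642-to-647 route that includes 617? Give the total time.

Shortest 642→617: 642 → 617 = 25
Shortest 617→647: 617 → 625 → 647 = 17
Total via 617: 25 + 17 = 42 s.

42 s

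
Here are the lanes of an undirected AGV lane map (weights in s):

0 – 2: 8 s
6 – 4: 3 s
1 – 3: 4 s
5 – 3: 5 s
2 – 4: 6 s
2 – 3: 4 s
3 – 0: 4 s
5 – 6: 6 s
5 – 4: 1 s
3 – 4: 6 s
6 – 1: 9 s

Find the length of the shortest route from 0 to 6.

13 s

Shortest distances from 0:
0: 0
3: 4  (via 0)
1: 8  (via 3)
2: 8  (via 0)
5: 9  (via 3)
4: 10  (via 3)
6: 13  (via 4)
Shortest route: 0 → 3 → 4 → 6 = 13 s.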